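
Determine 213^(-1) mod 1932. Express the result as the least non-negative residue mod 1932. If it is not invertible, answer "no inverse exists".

Compute gcd(213, 1932):
1932 = 9*213 + 15
213 = 14*15 + 3
15 = 5*3 + 0
gcd(213, 1932) = 3 ≠ 1, so 213 has no multiplicative inverse modulo 1932.

no inverse exists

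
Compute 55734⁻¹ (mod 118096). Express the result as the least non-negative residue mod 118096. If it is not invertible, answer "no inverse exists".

Compute gcd(55734, 118096):
118096 = 2·55734 + 6628
55734 = 8·6628 + 2710
6628 = 2·2710 + 1208
2710 = 2·1208 + 294
1208 = 4·294 + 32
294 = 9·32 + 6
32 = 5·6 + 2
6 = 3·2 + 0
Since gcd = 2 > 1, 55734 is not a unit mod 118096.

no inverse exists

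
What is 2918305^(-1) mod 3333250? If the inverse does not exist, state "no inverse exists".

no inverse exists

Compute gcd(2918305, 3333250):
3333250 = 1*2918305 + 414945
2918305 = 7*414945 + 13690
414945 = 30*13690 + 4245
13690 = 3*4245 + 955
4245 = 4*955 + 425
955 = 2*425 + 105
425 = 4*105 + 5
105 = 21*5 + 0
The gcd is 5, not 1, hence no inverse exists.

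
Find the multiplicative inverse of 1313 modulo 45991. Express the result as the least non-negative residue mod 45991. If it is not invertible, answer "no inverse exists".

21717

gcd(45991, 1313) by repeated division:
45991 = 35×1313 + 36
1313 = 36×36 + 17
36 = 2×17 + 2
17 = 8×2 + 1
2 = 2×1 + 0
The gcd is 1. Working backward:
1 = 17 − 8·2
1 = −8·36 + 17·17
1 = 17·1313 − 620·36
1 = −620·45991 + 21717·1313
So 1313·21717 ≡ 1 (mod 45991).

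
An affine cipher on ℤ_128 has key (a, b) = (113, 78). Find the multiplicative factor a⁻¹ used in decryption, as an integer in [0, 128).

17

Run Euclid on (128, 113):
128 = 1×113 + 15
113 = 7×15 + 8
15 = 1×8 + 7
8 = 1×7 + 1
7 = 7×1 + 0
The gcd is 1. Working backward:
1 = 8 − 7
1 = −15 + 2·8
1 = 2·113 − 15·15
1 = −15·128 + 17·113
So 113·17 ≡ 1 (mod 128).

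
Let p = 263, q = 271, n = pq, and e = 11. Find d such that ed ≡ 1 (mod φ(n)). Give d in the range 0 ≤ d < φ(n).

φ(n) = (p−1)(q−1) = 262·270 = 70740.
Need d with 11·d ≡ 1 (mod 70740). Apply the extended Euclidean algorithm:
70740 = 6430×11 + 10
11 = 1×10 + 1
10 = 10×1 + 0
Back-substitute:
1 = 11 − 10
1 = −70740 + 6431·11
So 11·6431 ≡ 1 (mod 70740), hence d = 6431.

6431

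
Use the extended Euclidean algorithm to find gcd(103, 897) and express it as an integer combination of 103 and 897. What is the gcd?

Euclidean algorithm:
897 = 8·103 + 73
103 = 1·73 + 30
73 = 2·30 + 13
30 = 2·13 + 4
13 = 3·4 + 1
4 = 4·1 + 0
gcd(103, 897) = 1.
Working backward:
1 = 13 − 3·4
1 = −3·30 + 7·13
1 = 7·73 − 17·30
1 = −17·103 + 24·73
1 = 24·897 − 209·103
So 1 = (24)·897 + (-209)·103.

1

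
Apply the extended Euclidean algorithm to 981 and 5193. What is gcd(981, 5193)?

Apply Euclid's algorithm to 5193 and 981:
5193 = 5*981 + 288
981 = 3*288 + 117
288 = 2*117 + 54
117 = 2*54 + 9
54 = 6*9 + 0
gcd(981, 5193) = 9.
Working backward:
9 = 117 − 2·54
9 = −2·288 + 5·117
9 = 5·981 − 17·288
9 = −17·5193 + 90·981
So 9 = (-17)·5193 + (90)·981.

9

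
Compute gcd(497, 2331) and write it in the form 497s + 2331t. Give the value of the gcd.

Repeated division:
2331 = 4×497 + 343
497 = 1×343 + 154
343 = 2×154 + 35
154 = 4×35 + 14
35 = 2×14 + 7
14 = 2×7 + 0
gcd(497, 2331) = 7.
Express as a combination:
7 = 35 − 2·14
7 = −2·154 + 9·35
7 = 9·343 − 20·154
7 = −20·497 + 29·343
7 = 29·2331 − 136·497
So 7 = (29)·2331 + (-136)·497.

7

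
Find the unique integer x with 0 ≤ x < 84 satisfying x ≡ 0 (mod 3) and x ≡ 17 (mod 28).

45

Write x = 0 + 3·k. Then 3·k ≡ 17 − 0 ≡ 17 (mod 28).
Need 3⁻¹ mod 28. Extended Euclid on (28, 3):
28 = 9*3 + 1
3 = 3*1 + 0
Back-substitute:
1 = 28 − 9·3
3⁻¹ ≡ 19 (mod 28), so k ≡ 19·17 ≡ 15 (mod 28).
x = 0 + 3·15 = 45.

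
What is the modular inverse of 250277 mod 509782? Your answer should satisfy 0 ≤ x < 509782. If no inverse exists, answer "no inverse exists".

Extended Euclidean algorithm:
509782 = 2×250277 + 9228
250277 = 27×9228 + 1121
9228 = 8×1121 + 260
1121 = 4×260 + 81
260 = 3×81 + 17
81 = 4×17 + 13
17 = 1×13 + 4
13 = 3×4 + 1
4 = 4×1 + 0
gcd = 1, so the inverse exists. Back-substitute:
1 = 13 − 3·4
1 = −3·17 + 4·13
1 = 4·81 − 19·17
1 = −19·260 + 61·81
1 = 61·1121 − 263·260
1 = −263·9228 + 2165·1121
1 = 2165·250277 − 58718·9228
1 = −58718·509782 + 119601·250277
So 250277·119601 ≡ 1 (mod 509782).

119601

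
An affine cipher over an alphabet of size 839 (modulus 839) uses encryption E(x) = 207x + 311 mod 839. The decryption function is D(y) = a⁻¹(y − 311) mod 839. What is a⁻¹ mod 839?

Apply the Euclidean algorithm to 839 and 207:
839 = 4·207 + 11
207 = 18·11 + 9
11 = 1·9 + 2
9 = 4·2 + 1
2 = 2·1 + 0
gcd = 1, so the inverse exists. Back-substitute:
1 = 9 − 4·2
1 = −4·11 + 5·9
1 = 5·207 − 94·11
1 = −94·839 + 381·207
So 207·381 ≡ 1 (mod 839).

381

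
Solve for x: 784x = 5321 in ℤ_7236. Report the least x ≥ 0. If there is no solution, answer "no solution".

gcd(784, 7236):
7236 = 9·784 + 180
784 = 4·180 + 64
180 = 2·64 + 52
64 = 1·52 + 12
52 = 4·12 + 4
12 = 3·4 + 0
gcd = 4, but 4 ∤ 5321, so the congruence has no solution.

no solution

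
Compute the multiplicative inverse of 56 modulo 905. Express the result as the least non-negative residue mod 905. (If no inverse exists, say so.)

501

Apply the Euclidean algorithm to 905 and 56:
905 = 16×56 + 9
56 = 6×9 + 2
9 = 4×2 + 1
2 = 2×1 + 0
gcd = 1, so the inverse exists. Back-substitute:
1 = 9 − 4·2
1 = −4·56 + 25·9
1 = 25·905 − 404·56
Hence 56⁻¹ ≡ -404 ≡ 501 (mod 905).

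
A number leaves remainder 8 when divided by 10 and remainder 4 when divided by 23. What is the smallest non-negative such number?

Write x = 8 + 10·k. Then 10·k ≡ 4 − 8 ≡ 19 (mod 23).
Need 10⁻¹ mod 23. Extended Euclid on (23, 10):
23 = 2·10 + 3
10 = 3·3 + 1
3 = 3·1 + 0
Back-substitute:
1 = 10 − 3·3
1 = −3·23 + 7·10
10⁻¹ ≡ 7 (mod 23), so k ≡ 7·19 ≡ 18 (mod 23).
x = 8 + 10·18 = 188.

188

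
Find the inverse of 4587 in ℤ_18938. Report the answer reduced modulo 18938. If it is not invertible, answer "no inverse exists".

gcd(18938, 4587) by repeated division:
18938 = 4*4587 + 590
4587 = 7*590 + 457
590 = 1*457 + 133
457 = 3*133 + 58
133 = 2*58 + 17
58 = 3*17 + 7
17 = 2*7 + 3
7 = 2*3 + 1
3 = 3*1 + 0
Since gcd(4587, 18938) = 1, back-substitute to write 1 as a combination:
1 = 7 − 2·3
1 = −2·17 + 5·7
1 = 5·58 − 17·17
1 = −17·133 + 39·58
1 = 39·457 − 134·133
1 = −134·590 + 173·457
1 = 173·4587 − 1345·590
1 = −1345·18938 + 5553·4587
So 4587·5553 ≡ 1 (mod 18938).

5553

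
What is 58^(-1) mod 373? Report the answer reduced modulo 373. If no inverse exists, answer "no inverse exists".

328

Extended Euclidean algorithm:
373 = 6·58 + 25
58 = 2·25 + 8
25 = 3·8 + 1
8 = 8·1 + 0
gcd = 1, so the inverse exists. Back-substitute:
1 = 25 − 3·8
1 = −3·58 + 7·25
1 = 7·373 − 45·58
So 58·(-45) ≡ 1 (mod 373), and -45 ≡ 328 (mod 373).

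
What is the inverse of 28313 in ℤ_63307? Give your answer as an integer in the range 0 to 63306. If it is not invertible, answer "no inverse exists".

Apply the Euclidean algorithm to 63307 and 28313:
63307 = 2·28313 + 6681
28313 = 4·6681 + 1589
6681 = 4·1589 + 325
1589 = 4·325 + 289
325 = 1·289 + 36
289 = 8·36 + 1
36 = 36·1 + 0
gcd = 1, so the inverse exists. Back-substitute:
1 = 289 − 8·36
1 = −8·325 + 9·289
1 = 9·1589 − 44·325
1 = −44·6681 + 185·1589
1 = 185·28313 − 784·6681
1 = −784·63307 + 1753·28313
So 28313·1753 ≡ 1 (mod 63307).

1753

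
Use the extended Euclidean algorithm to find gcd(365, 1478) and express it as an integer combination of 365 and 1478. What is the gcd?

Euclidean algorithm:
1478 = 4×365 + 18
365 = 20×18 + 5
18 = 3×5 + 3
5 = 1×3 + 2
3 = 1×2 + 1
2 = 2×1 + 0
gcd(365, 1478) = 1.
Working backward:
1 = 3 − 2
1 = −5 + 2·3
1 = 2·18 − 7·5
1 = −7·365 + 142·18
1 = 142·1478 − 575·365
So 1 = (142)·1478 + (-575)·365.

1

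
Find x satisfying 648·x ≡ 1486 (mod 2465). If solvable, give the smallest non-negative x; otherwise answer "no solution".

862

First find gcd(648, 2465):
2465 = 3·648 + 521
648 = 1·521 + 127
521 = 4·127 + 13
127 = 9·13 + 10
13 = 1·10 + 3
10 = 3·3 + 1
3 = 3·1 + 0
gcd = 1, so a unique solution mod 2465 exists.
Back-substitute for the Bézout coefficients:
1 = 10 − 3·3
1 = −3·13 + 4·10
1 = 4·127 − 39·13
1 = −39·521 + 160·127
1 = 160·648 − 199·521
1 = −199·2465 + 757·648
So 648·(757) ≡ 1 (mod 2465), giving 648⁻¹ ≡ 757.
x ≡ 648⁻¹·1486 ≡ 757·1486 ≡ 862 (mod 2465).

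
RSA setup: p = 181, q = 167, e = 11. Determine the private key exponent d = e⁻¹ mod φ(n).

φ(n) = (p−1)(q−1) = 180·166 = 29880.
Need d with 11·d ≡ 1 (mod 29880). Apply the extended Euclidean algorithm:
29880 = 2716·11 + 4
11 = 2·4 + 3
4 = 1·3 + 1
3 = 3·1 + 0
Back-substitute:
1 = 4 − 3
1 = −11 + 3·4
1 = 3·29880 − 8149·11
So 11·(-8149) ≡ 1 (mod 29880), hence d ≡ -8149 ≡ 21731 (mod 29880).

21731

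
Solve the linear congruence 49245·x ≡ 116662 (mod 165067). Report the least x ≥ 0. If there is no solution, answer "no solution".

1256

First find gcd(49245, 165067):
165067 = 3·49245 + 17332
49245 = 2·17332 + 14581
17332 = 1·14581 + 2751
14581 = 5·2751 + 826
2751 = 3·826 + 273
826 = 3·273 + 7
273 = 39·7 + 0
gcd = 7 and 7 | 116662, so solutions exist. Divide through by 7: 7035x ≡ 16666 (mod 23581).
Now find 7035⁻¹ mod 23581:
23581 = 3×7035 + 2476
7035 = 2×2476 + 2083
2476 = 1×2083 + 393
2083 = 5×393 + 118
393 = 3×118 + 39
118 = 3×39 + 1
39 = 39×1 + 0
Back-substitute:
1 = 118 − 3·39
1 = −3·393 + 10·118
1 = 10·2083 − 53·393
1 = −53·2476 + 63·2083
1 = 63·7035 − 179·2476
1 = −179·23581 + 600·7035
So 7035⁻¹ ≡ 600 (mod 23581).
Then x ≡ 600·16666 ≡ 1256 (mod 23581); the smallest non-negative solution is x = 1256.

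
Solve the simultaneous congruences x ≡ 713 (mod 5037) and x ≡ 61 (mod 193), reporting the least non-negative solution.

Write x = 713 + 5037·k. Then 5037·k ≡ 61 − 713 ≡ 120 (mod 193).
Need 5037⁻¹ mod 193. Extended Euclid on (193, 19):
193 = 10×19 + 3
19 = 6×3 + 1
3 = 3×1 + 0
Back-substitute:
1 = 19 − 6·3
1 = −6·193 + 61·19
5037⁻¹ ≡ 61 (mod 193), so k ≡ 61·120 ≡ 179 (mod 193).
x = 713 + 5037·179 = 902336.

902336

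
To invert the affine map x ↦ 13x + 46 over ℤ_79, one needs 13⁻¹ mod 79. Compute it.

73

Extended Euclidean algorithm:
79 = 6×13 + 1
13 = 13×1 + 0
Since gcd(13, 79) = 1, back-substitute to write 1 as a combination:
1 = 79 − 6·13
Thus 13·(-6) ≡ 1 (mod 79); reducing, -6 mod 79 = 73.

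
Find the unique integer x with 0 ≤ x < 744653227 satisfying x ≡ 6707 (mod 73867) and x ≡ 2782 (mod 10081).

Write x = 6707 + 73867·k. Then 73867·k ≡ 2782 − 6707 ≡ 6156 (mod 10081).
Need 73867⁻¹ mod 10081. Extended Euclid on (10081, 3300):
10081 = 3*3300 + 181
3300 = 18*181 + 42
181 = 4*42 + 13
42 = 3*13 + 3
13 = 4*3 + 1
3 = 3*1 + 0
Back-substitute:
1 = 13 − 4·3
1 = −4·42 + 13·13
1 = 13·181 − 56·42
1 = −56·3300 + 1021·181
1 = 1021·10081 − 3119·3300
73867⁻¹ ≡ 6962 (mod 10081), so k ≡ 6962·6156 ≡ 3741 (mod 10081).
x = 6707 + 73867·3741 = 276343154.

276343154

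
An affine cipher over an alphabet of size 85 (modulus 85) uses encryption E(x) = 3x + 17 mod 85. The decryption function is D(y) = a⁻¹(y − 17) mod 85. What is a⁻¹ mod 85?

57

gcd(85, 3) by repeated division:
85 = 28×3 + 1
3 = 3×1 + 0
The gcd is 1. Working backward:
1 = 85 − 28·3
Thus 3·(-28) ≡ 1 (mod 85); reducing, -28 mod 85 = 57.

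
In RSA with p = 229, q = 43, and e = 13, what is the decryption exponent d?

φ(n) = (p−1)(q−1) = 228·42 = 9576.
Need d with 13·d ≡ 1 (mod 9576). Apply the extended Euclidean algorithm:
9576 = 736·13 + 8
13 = 1·8 + 5
8 = 1·5 + 3
5 = 1·3 + 2
3 = 1·2 + 1
2 = 2·1 + 0
Back-substitute:
1 = 3 − 2
1 = −5 + 2·3
1 = 2·8 − 3·5
1 = −3·13 + 5·8
1 = 5·9576 − 3683·13
So 13·(-3683) ≡ 1 (mod 9576), hence d ≡ -3683 ≡ 5893 (mod 9576).

5893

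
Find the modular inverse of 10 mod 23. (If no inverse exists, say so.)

Run Euclid on (23, 10):
23 = 2·10 + 3
10 = 3·3 + 1
3 = 3·1 + 0
gcd = 1, so the inverse exists. Back-substitute:
1 = 10 − 3·3
1 = −3·23 + 7·10
So 10·7 ≡ 1 (mod 23).

7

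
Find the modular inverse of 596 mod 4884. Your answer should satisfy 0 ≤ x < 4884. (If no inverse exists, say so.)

Compute gcd(596, 4884):
4884 = 8×596 + 116
596 = 5×116 + 16
116 = 7×16 + 4
16 = 4×4 + 0
Since gcd = 4 > 1, 596 is not a unit mod 4884.

no inverse exists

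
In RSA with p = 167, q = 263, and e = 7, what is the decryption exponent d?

37279

φ(n) = (p−1)(q−1) = 166·262 = 43492.
Need d with 7·d ≡ 1 (mod 43492). Apply the extended Euclidean algorithm:
43492 = 6213×7 + 1
7 = 7×1 + 0
Back-substitute:
1 = 43492 − 6213·7
So 7·(-6213) ≡ 1 (mod 43492), hence d ≡ -6213 ≡ 37279 (mod 43492).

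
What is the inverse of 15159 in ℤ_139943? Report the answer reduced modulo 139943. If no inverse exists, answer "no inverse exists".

Run Euclid on (139943, 15159):
139943 = 9×15159 + 3512
15159 = 4×3512 + 1111
3512 = 3×1111 + 179
1111 = 6×179 + 37
179 = 4×37 + 31
37 = 1×31 + 6
31 = 5×6 + 1
6 = 6×1 + 0
gcd = 1, so the inverse exists. Back-substitute:
1 = 31 − 5·6
1 = −5·37 + 6·31
1 = 6·179 − 29·37
1 = −29·1111 + 180·179
1 = 180·3512 − 569·1111
1 = −569·15159 + 2456·3512
1 = 2456·139943 − 22673·15159
Thus 15159·(-22673) ≡ 1 (mod 139943); reducing, -22673 mod 139943 = 117270.

117270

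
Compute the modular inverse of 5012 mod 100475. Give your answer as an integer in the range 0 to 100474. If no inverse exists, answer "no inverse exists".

24798

gcd(100475, 5012) by repeated division:
100475 = 20·5012 + 235
5012 = 21·235 + 77
235 = 3·77 + 4
77 = 19·4 + 1
4 = 4·1 + 0
The gcd is 1. Working backward:
1 = 77 − 19·4
1 = −19·235 + 58·77
1 = 58·5012 − 1237·235
1 = −1237·100475 + 24798·5012
So 5012·24798 ≡ 1 (mod 100475).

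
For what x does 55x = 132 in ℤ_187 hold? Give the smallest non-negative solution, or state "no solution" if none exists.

16

First find gcd(55, 187):
187 = 3×55 + 22
55 = 2×22 + 11
22 = 2×11 + 0
gcd = 11 and 11 | 132, so solutions exist. Divide through by 11: 5x ≡ 12 (mod 17).
Now find 5⁻¹ mod 17:
17 = 3·5 + 2
5 = 2·2 + 1
2 = 2·1 + 0
Back-substitute:
1 = 5 − 2·2
1 = −2·17 + 7·5
So 5⁻¹ ≡ 7 (mod 17).
Then x ≡ 7·12 ≡ 16 (mod 17); the smallest non-negative solution is x = 16.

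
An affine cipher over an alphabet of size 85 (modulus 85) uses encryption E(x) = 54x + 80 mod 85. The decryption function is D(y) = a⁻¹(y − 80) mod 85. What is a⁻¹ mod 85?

Extended Euclidean algorithm:
85 = 1×54 + 31
54 = 1×31 + 23
31 = 1×23 + 8
23 = 2×8 + 7
8 = 1×7 + 1
7 = 7×1 + 0
The gcd is 1. Working backward:
1 = 8 − 7
1 = −23 + 3·8
1 = 3·31 − 4·23
1 = −4·54 + 7·31
1 = 7·85 − 11·54
Hence 54⁻¹ ≡ -11 ≡ 74 (mod 85).

74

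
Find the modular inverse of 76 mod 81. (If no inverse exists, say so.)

Run Euclid on (81, 76):
81 = 1×76 + 5
76 = 15×5 + 1
5 = 5×1 + 0
Since gcd(76, 81) = 1, back-substitute to write 1 as a combination:
1 = 76 − 15·5
1 = −15·81 + 16·76
So 76·16 ≡ 1 (mod 81).

16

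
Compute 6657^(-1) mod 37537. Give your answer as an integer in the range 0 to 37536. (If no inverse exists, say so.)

15405

gcd(37537, 6657) by repeated division:
37537 = 5·6657 + 4252
6657 = 1·4252 + 2405
4252 = 1·2405 + 1847
2405 = 1·1847 + 558
1847 = 3·558 + 173
558 = 3·173 + 39
173 = 4·39 + 17
39 = 2·17 + 5
17 = 3·5 + 2
5 = 2·2 + 1
2 = 2·1 + 0
The gcd is 1. Working backward:
1 = 5 − 2·2
1 = −2·17 + 7·5
1 = 7·39 − 16·17
1 = −16·173 + 71·39
1 = 71·558 − 229·173
1 = −229·1847 + 758·558
1 = 758·2405 − 987·1847
1 = −987·4252 + 1745·2405
1 = 1745·6657 − 2732·4252
1 = −2732·37537 + 15405·6657
So 6657·15405 ≡ 1 (mod 37537).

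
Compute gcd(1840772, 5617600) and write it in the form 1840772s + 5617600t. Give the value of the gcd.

Euclidean algorithm:
5617600 = 3·1840772 + 95284
1840772 = 19·95284 + 30376
95284 = 3·30376 + 4156
30376 = 7·4156 + 1284
4156 = 3·1284 + 304
1284 = 4·304 + 68
304 = 4·68 + 32
68 = 2·32 + 4
32 = 8·4 + 0
gcd(1840772, 5617600) = 4.
Express as a combination:
4 = 68 − 2·32
4 = −2·304 + 9·68
4 = 9·1284 − 38·304
4 = −38·4156 + 123·1284
4 = 123·30376 − 899·4156
4 = −899·95284 + 2820·30376
4 = 2820·1840772 − 54479·95284
4 = −54479·5617600 + 166257·1840772
So 4 = (-54479)·5617600 + (166257)·1840772.

4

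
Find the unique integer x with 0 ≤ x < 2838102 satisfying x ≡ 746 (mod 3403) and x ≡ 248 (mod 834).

1246244

Write x = 746 + 3403·k. Then 3403·k ≡ 248 − 746 ≡ 336 (mod 834).
Need 3403⁻¹ mod 834. Extended Euclid on (834, 67):
834 = 12*67 + 30
67 = 2*30 + 7
30 = 4*7 + 2
7 = 3*2 + 1
2 = 2*1 + 0
Back-substitute:
1 = 7 − 3·2
1 = −3·30 + 13·7
1 = 13·67 − 29·30
1 = −29·834 + 361·67
3403⁻¹ ≡ 361 (mod 834), so k ≡ 361·336 ≡ 366 (mod 834).
x = 746 + 3403·366 = 1246244.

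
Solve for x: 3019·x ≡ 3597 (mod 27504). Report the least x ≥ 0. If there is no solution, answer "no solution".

27159

First find gcd(3019, 27504):
27504 = 9*3019 + 333
3019 = 9*333 + 22
333 = 15*22 + 3
22 = 7*3 + 1
3 = 3*1 + 0
gcd = 1, so a unique solution mod 27504 exists.
Back-substitute for the Bézout coefficients:
1 = 22 − 7·3
1 = −7·333 + 106·22
1 = 106·3019 − 961·333
1 = −961·27504 + 8755·3019
So 3019·(8755) ≡ 1 (mod 27504), giving 3019⁻¹ ≡ 8755.
x ≡ 3019⁻¹·3597 ≡ 8755·3597 ≡ 27159 (mod 27504).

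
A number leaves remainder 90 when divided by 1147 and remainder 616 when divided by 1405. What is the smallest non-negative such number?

1259496

Write x = 90 + 1147·k. Then 1147·k ≡ 616 − 90 ≡ 526 (mod 1405).
Need 1147⁻¹ mod 1405. Extended Euclid on (1405, 1147):
1405 = 1×1147 + 258
1147 = 4×258 + 115
258 = 2×115 + 28
115 = 4×28 + 3
28 = 9×3 + 1
3 = 3×1 + 0
Back-substitute:
1 = 28 − 9·3
1 = −9·115 + 37·28
1 = 37·258 − 83·115
1 = −83·1147 + 369·258
1 = 369·1405 − 452·1147
1147⁻¹ ≡ 953 (mod 1405), so k ≡ 953·526 ≡ 1098 (mod 1405).
x = 90 + 1147·1098 = 1259496.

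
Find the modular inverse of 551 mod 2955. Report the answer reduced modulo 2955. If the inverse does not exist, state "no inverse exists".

2231

gcd(2955, 551) by repeated division:
2955 = 5*551 + 200
551 = 2*200 + 151
200 = 1*151 + 49
151 = 3*49 + 4
49 = 12*4 + 1
4 = 4*1 + 0
Since gcd(551, 2955) = 1, back-substitute to write 1 as a combination:
1 = 49 − 12·4
1 = −12·151 + 37·49
1 = 37·200 − 49·151
1 = −49·551 + 135·200
1 = 135·2955 − 724·551
Hence 551⁻¹ ≡ -724 ≡ 2231 (mod 2955).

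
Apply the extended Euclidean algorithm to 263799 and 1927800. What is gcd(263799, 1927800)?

9

Repeated division:
1927800 = 7·263799 + 81207
263799 = 3·81207 + 20178
81207 = 4·20178 + 495
20178 = 40·495 + 378
495 = 1·378 + 117
378 = 3·117 + 27
117 = 4·27 + 9
27 = 3·9 + 0
gcd(263799, 1927800) = 9.
Working backward:
9 = 117 − 4·27
9 = −4·378 + 13·117
9 = 13·495 − 17·378
9 = −17·20178 + 693·495
9 = 693·81207 − 2789·20178
9 = −2789·263799 + 9060·81207
9 = 9060·1927800 − 66209·263799
So 9 = (9060)·1927800 + (-66209)·263799.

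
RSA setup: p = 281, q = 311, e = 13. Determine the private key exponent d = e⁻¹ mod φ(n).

6677

φ(n) = (p−1)(q−1) = 280·310 = 86800.
Need d with 13·d ≡ 1 (mod 86800). Apply the extended Euclidean algorithm:
86800 = 6676·13 + 12
13 = 1·12 + 1
12 = 12·1 + 0
Back-substitute:
1 = 13 − 12
1 = −86800 + 6677·13
So 13·6677 ≡ 1 (mod 86800), hence d = 6677.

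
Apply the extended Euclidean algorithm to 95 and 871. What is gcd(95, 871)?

1

Euclidean algorithm:
871 = 9×95 + 16
95 = 5×16 + 15
16 = 1×15 + 1
15 = 15×1 + 0
gcd(95, 871) = 1.
Working backward:
1 = 16 − 15
1 = −95 + 6·16
1 = 6·871 − 55·95
So 1 = (6)·871 + (-55)·95.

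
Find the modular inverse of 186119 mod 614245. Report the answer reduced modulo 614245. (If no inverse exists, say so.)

462739

gcd(614245, 186119) by repeated division:
614245 = 3*186119 + 55888
186119 = 3*55888 + 18455
55888 = 3*18455 + 523
18455 = 35*523 + 150
523 = 3*150 + 73
150 = 2*73 + 4
73 = 18*4 + 1
4 = 4*1 + 0
gcd = 1, so the inverse exists. Back-substitute:
1 = 73 − 18·4
1 = −18·150 + 37·73
1 = 37·523 − 129·150
1 = −129·18455 + 4552·523
1 = 4552·55888 − 13785·18455
1 = −13785·186119 + 45907·55888
1 = 45907·614245 − 151506·186119
Hence 186119⁻¹ ≡ -151506 ≡ 462739 (mod 614245).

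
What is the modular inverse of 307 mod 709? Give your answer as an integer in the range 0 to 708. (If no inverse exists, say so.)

Run Euclid on (709, 307):
709 = 2*307 + 95
307 = 3*95 + 22
95 = 4*22 + 7
22 = 3*7 + 1
7 = 7*1 + 0
Since gcd(307, 709) = 1, back-substitute to write 1 as a combination:
1 = 22 − 3·7
1 = −3·95 + 13·22
1 = 13·307 − 42·95
1 = −42·709 + 97·307
So 307·97 ≡ 1 (mod 709).

97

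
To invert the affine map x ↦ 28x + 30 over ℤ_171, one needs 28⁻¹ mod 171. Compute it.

55

gcd(171, 28) by repeated division:
171 = 6*28 + 3
28 = 9*3 + 1
3 = 3*1 + 0
gcd = 1, so the inverse exists. Back-substitute:
1 = 28 − 9·3
1 = −9·171 + 55·28
So 28·55 ≡ 1 (mod 171).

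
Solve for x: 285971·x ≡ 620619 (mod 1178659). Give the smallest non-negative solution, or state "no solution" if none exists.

335105

First find gcd(285971, 1178659):
1178659 = 4·285971 + 34775
285971 = 8·34775 + 7771
34775 = 4·7771 + 3691
7771 = 2·3691 + 389
3691 = 9·389 + 190
389 = 2·190 + 9
190 = 21·9 + 1
9 = 9·1 + 0
gcd = 1, so a unique solution mod 1178659 exists.
Back-substitute for the Bézout coefficients:
1 = 190 − 21·9
1 = −21·389 + 43·190
1 = 43·3691 − 408·389
1 = −408·7771 + 859·3691
1 = 859·34775 − 3844·7771
1 = −3844·285971 + 31611·34775
1 = 31611·1178659 − 130288·285971
So 285971·(-130288) ≡ 1 (mod 1178659), giving 285971⁻¹ ≡ 1048371.
x ≡ 285971⁻¹·620619 ≡ 1048371·620619 ≡ 335105 (mod 1178659).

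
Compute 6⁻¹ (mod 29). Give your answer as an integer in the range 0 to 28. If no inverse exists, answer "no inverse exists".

5

gcd(29, 6) by repeated division:
29 = 4*6 + 5
6 = 1*5 + 1
5 = 5*1 + 0
The gcd is 1. Working backward:
1 = 6 − 5
1 = −29 + 5·6
So 6·5 ≡ 1 (mod 29).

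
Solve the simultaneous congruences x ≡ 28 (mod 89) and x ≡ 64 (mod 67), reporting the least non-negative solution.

2342

Write x = 28 + 89·k. Then 89·k ≡ 64 − 28 ≡ 36 (mod 67).
Need 89⁻¹ mod 67. Extended Euclid on (67, 22):
67 = 3·22 + 1
22 = 22·1 + 0
Back-substitute:
1 = 67 − 3·22
89⁻¹ ≡ 64 (mod 67), so k ≡ 64·36 ≡ 26 (mod 67).
x = 28 + 89·26 = 2342.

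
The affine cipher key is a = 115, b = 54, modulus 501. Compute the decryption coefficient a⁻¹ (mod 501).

61

gcd(501, 115) by repeated division:
501 = 4*115 + 41
115 = 2*41 + 33
41 = 1*33 + 8
33 = 4*8 + 1
8 = 8*1 + 0
gcd = 1, so the inverse exists. Back-substitute:
1 = 33 − 4·8
1 = −4·41 + 5·33
1 = 5·115 − 14·41
1 = −14·501 + 61·115
So 115·61 ≡ 1 (mod 501).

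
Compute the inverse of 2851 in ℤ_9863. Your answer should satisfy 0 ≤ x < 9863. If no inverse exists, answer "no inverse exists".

3245

Extended Euclidean algorithm:
9863 = 3*2851 + 1310
2851 = 2*1310 + 231
1310 = 5*231 + 155
231 = 1*155 + 76
155 = 2*76 + 3
76 = 25*3 + 1
3 = 3*1 + 0
Since gcd(2851, 9863) = 1, back-substitute to write 1 as a combination:
1 = 76 − 25·3
1 = −25·155 + 51·76
1 = 51·231 − 76·155
1 = −76·1310 + 431·231
1 = 431·2851 − 938·1310
1 = −938·9863 + 3245·2851
So 2851·3245 ≡ 1 (mod 9863).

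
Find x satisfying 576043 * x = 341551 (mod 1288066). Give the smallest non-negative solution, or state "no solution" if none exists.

no solution

gcd(576043, 1288066):
1288066 = 2·576043 + 135980
576043 = 4·135980 + 32123
135980 = 4·32123 + 7488
32123 = 4·7488 + 2171
7488 = 3·2171 + 975
2171 = 2·975 + 221
975 = 4·221 + 91
221 = 2·91 + 39
91 = 2·39 + 13
39 = 3·13 + 0
gcd = 13, but 13 ∤ 341551, so the congruence has no solution.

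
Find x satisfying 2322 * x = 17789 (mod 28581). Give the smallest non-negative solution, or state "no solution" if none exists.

no solution

gcd(2322, 28581):
28581 = 12·2322 + 717
2322 = 3·717 + 171
717 = 4·171 + 33
171 = 5·33 + 6
33 = 5·6 + 3
6 = 2·3 + 0
gcd = 3, but 3 ∤ 17789, so the congruence has no solution.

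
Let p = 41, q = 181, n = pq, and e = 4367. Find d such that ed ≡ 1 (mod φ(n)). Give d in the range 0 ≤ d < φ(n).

1103

φ(n) = (p−1)(q−1) = 40·180 = 7200.
Need d with 4367·d ≡ 1 (mod 7200). Apply the extended Euclidean algorithm:
7200 = 1×4367 + 2833
4367 = 1×2833 + 1534
2833 = 1×1534 + 1299
1534 = 1×1299 + 235
1299 = 5×235 + 124
235 = 1×124 + 111
124 = 1×111 + 13
111 = 8×13 + 7
13 = 1×7 + 6
7 = 1×6 + 1
6 = 6×1 + 0
Back-substitute:
1 = 7 − 6
1 = −13 + 2·7
1 = 2·111 − 17·13
1 = −17·124 + 19·111
1 = 19·235 − 36·124
1 = −36·1299 + 199·235
1 = 199·1534 − 235·1299
1 = −235·2833 + 434·1534
1 = 434·4367 − 669·2833
1 = −669·7200 + 1103·4367
So 4367·1103 ≡ 1 (mod 7200), hence d = 1103.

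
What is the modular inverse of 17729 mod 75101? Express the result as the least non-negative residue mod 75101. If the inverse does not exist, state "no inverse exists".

52472

Run Euclid on (75101, 17729):
75101 = 4*17729 + 4185
17729 = 4*4185 + 989
4185 = 4*989 + 229
989 = 4*229 + 73
229 = 3*73 + 10
73 = 7*10 + 3
10 = 3*3 + 1
3 = 3*1 + 0
Since gcd(17729, 75101) = 1, back-substitute to write 1 as a combination:
1 = 10 − 3·3
1 = −3·73 + 22·10
1 = 22·229 − 69·73
1 = −69·989 + 298·229
1 = 298·4185 − 1261·989
1 = −1261·17729 + 5342·4185
1 = 5342·75101 − 22629·17729
So 17729·(-22629) ≡ 1 (mod 75101), and -22629 ≡ 52472 (mod 75101).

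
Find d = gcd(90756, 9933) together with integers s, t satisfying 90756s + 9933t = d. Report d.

Repeated division:
90756 = 9×9933 + 1359
9933 = 7×1359 + 420
1359 = 3×420 + 99
420 = 4×99 + 24
99 = 4×24 + 3
24 = 8×3 + 0
gcd(90756, 9933) = 3.
Working backward:
3 = 99 − 4·24
3 = −4·420 + 17·99
3 = 17·1359 − 55·420
3 = −55·9933 + 402·1359
3 = 402·90756 − 3673·9933
So 3 = (402)·90756 + (-3673)·9933.

3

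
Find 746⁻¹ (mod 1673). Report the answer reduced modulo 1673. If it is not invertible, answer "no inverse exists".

989

gcd(1673, 746) by repeated division:
1673 = 2·746 + 181
746 = 4·181 + 22
181 = 8·22 + 5
22 = 4·5 + 2
5 = 2·2 + 1
2 = 2·1 + 0
Since gcd(746, 1673) = 1, back-substitute to write 1 as a combination:
1 = 5 − 2·2
1 = −2·22 + 9·5
1 = 9·181 − 74·22
1 = −74·746 + 305·181
1 = 305·1673 − 684·746
Thus 746·(-684) ≡ 1 (mod 1673); reducing, -684 mod 1673 = 989.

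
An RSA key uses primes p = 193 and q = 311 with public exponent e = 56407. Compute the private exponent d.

φ(n) = (p−1)(q−1) = 192·310 = 59520.
Need d with 56407·d ≡ 1 (mod 59520). Apply the extended Euclidean algorithm:
59520 = 1*56407 + 3113
56407 = 18*3113 + 373
3113 = 8*373 + 129
373 = 2*129 + 115
129 = 1*115 + 14
115 = 8*14 + 3
14 = 4*3 + 2
3 = 1*2 + 1
2 = 2*1 + 0
Back-substitute:
1 = 3 − 2
1 = −14 + 5·3
1 = 5·115 − 41·14
1 = −41·129 + 46·115
1 = 46·373 − 133·129
1 = −133·3113 + 1110·373
1 = 1110·56407 − 20113·3113
1 = −20113·59520 + 21223·56407
So 56407·21223 ≡ 1 (mod 59520), hence d = 21223.

21223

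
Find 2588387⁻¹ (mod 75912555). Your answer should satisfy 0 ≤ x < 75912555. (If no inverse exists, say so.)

73745558

gcd(75912555, 2588387) by repeated division:
75912555 = 29*2588387 + 849332
2588387 = 3*849332 + 40391
849332 = 21*40391 + 1121
40391 = 36*1121 + 35
1121 = 32*35 + 1
35 = 35*1 + 0
The gcd is 1. Working backward:
1 = 1121 − 32·35
1 = −32·40391 + 1153·1121
1 = 1153·849332 − 24245·40391
1 = −24245·2588387 + 73888·849332
1 = 73888·75912555 − 2166997·2588387
Hence 2588387⁻¹ ≡ -2166997 ≡ 73745558 (mod 75912555).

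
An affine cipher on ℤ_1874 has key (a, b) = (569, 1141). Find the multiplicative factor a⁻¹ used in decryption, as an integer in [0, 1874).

1571

Extended Euclidean algorithm:
1874 = 3*569 + 167
569 = 3*167 + 68
167 = 2*68 + 31
68 = 2*31 + 6
31 = 5*6 + 1
6 = 6*1 + 0
The gcd is 1. Working backward:
1 = 31 − 5·6
1 = −5·68 + 11·31
1 = 11·167 − 27·68
1 = −27·569 + 92·167
1 = 92·1874 − 303·569
Hence 569⁻¹ ≡ -303 ≡ 1571 (mod 1874).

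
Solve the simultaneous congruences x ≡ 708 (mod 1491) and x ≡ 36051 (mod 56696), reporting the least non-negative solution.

60757467

Write x = 708 + 1491·k. Then 1491·k ≡ 36051 − 708 ≡ 35343 (mod 56696).
Need 1491⁻¹ mod 56696. Extended Euclid on (56696, 1491):
56696 = 38×1491 + 38
1491 = 39×38 + 9
38 = 4×9 + 2
9 = 4×2 + 1
2 = 2×1 + 0
Back-substitute:
1 = 9 − 4·2
1 = −4·38 + 17·9
1 = 17·1491 − 667·38
1 = −667·56696 + 25363·1491
1491⁻¹ ≡ 25363 (mod 56696), so k ≡ 25363·35343 ≡ 40749 (mod 56696).
x = 708 + 1491·40749 = 60757467.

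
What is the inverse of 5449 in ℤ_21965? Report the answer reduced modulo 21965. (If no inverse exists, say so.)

4289

gcd(21965, 5449) by repeated division:
21965 = 4·5449 + 169
5449 = 32·169 + 41
169 = 4·41 + 5
41 = 8·5 + 1
5 = 5·1 + 0
The gcd is 1. Working backward:
1 = 41 − 8·5
1 = −8·169 + 33·41
1 = 33·5449 − 1064·169
1 = −1064·21965 + 4289·5449
So 5449·4289 ≡ 1 (mod 21965).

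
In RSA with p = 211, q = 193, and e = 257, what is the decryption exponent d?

30593

φ(n) = (p−1)(q−1) = 210·192 = 40320.
Need d with 257·d ≡ 1 (mod 40320). Apply the extended Euclidean algorithm:
40320 = 156*257 + 228
257 = 1*228 + 29
228 = 7*29 + 25
29 = 1*25 + 4
25 = 6*4 + 1
4 = 4*1 + 0
Back-substitute:
1 = 25 − 6·4
1 = −6·29 + 7·25
1 = 7·228 − 55·29
1 = −55·257 + 62·228
1 = 62·40320 − 9727·257
So 257·(-9727) ≡ 1 (mod 40320), hence d ≡ -9727 ≡ 30593 (mod 40320).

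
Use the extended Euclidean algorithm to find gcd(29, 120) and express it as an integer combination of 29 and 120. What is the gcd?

1

Euclidean algorithm:
120 = 4*29 + 4
29 = 7*4 + 1
4 = 4*1 + 0
gcd(29, 120) = 1.
Working backward:
1 = 29 − 7·4
1 = −7·120 + 29·29
So 1 = (-7)·120 + (29)·29.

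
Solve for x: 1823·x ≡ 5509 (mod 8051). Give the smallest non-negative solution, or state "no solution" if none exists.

1456

First find gcd(1823, 8051):
8051 = 4*1823 + 759
1823 = 2*759 + 305
759 = 2*305 + 149
305 = 2*149 + 7
149 = 21*7 + 2
7 = 3*2 + 1
2 = 2*1 + 0
gcd = 1, so a unique solution mod 8051 exists.
Back-substitute for the Bézout coefficients:
1 = 7 − 3·2
1 = −3·149 + 64·7
1 = 64·305 − 131·149
1 = −131·759 + 326·305
1 = 326·1823 − 783·759
1 = −783·8051 + 3458·1823
So 1823·(3458) ≡ 1 (mod 8051), giving 1823⁻¹ ≡ 3458.
x ≡ 1823⁻¹·5509 ≡ 3458·5509 ≡ 1456 (mod 8051).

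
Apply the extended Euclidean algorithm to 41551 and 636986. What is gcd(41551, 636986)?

Apply Euclid's algorithm to 636986 and 41551:
636986 = 15*41551 + 13721
41551 = 3*13721 + 388
13721 = 35*388 + 141
388 = 2*141 + 106
141 = 1*106 + 35
106 = 3*35 + 1
35 = 35*1 + 0
gcd(41551, 636986) = 1.
Express as a combination:
1 = 106 − 3·35
1 = −3·141 + 4·106
1 = 4·388 − 11·141
1 = −11·13721 + 389·388
1 = 389·41551 − 1178·13721
1 = −1178·636986 + 18059·41551
So 1 = (-1178)·636986 + (18059)·41551.

1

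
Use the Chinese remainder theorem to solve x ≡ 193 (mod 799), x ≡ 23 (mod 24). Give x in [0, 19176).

Write x = 193 + 799·k. Then 799·k ≡ 23 − 193 ≡ 22 (mod 24).
Need 799⁻¹ mod 24. Extended Euclid on (24, 7):
24 = 3·7 + 3
7 = 2·3 + 1
3 = 3·1 + 0
Back-substitute:
1 = 7 − 2·3
1 = −2·24 + 7·7
799⁻¹ ≡ 7 (mod 24), so k ≡ 7·22 ≡ 10 (mod 24).
x = 193 + 799·10 = 8183.

8183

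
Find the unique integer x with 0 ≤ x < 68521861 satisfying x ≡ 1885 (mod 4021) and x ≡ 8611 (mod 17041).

43923268

Write x = 1885 + 4021·k. Then 4021·k ≡ 8611 − 1885 ≡ 6726 (mod 17041).
Need 4021⁻¹ mod 17041. Extended Euclid on (17041, 4021):
17041 = 4×4021 + 957
4021 = 4×957 + 193
957 = 4×193 + 185
193 = 1×185 + 8
185 = 23×8 + 1
8 = 8×1 + 0
Back-substitute:
1 = 185 − 23·8
1 = −23·193 + 24·185
1 = 24·957 − 119·193
1 = −119·4021 + 500·957
1 = 500·17041 − 2119·4021
4021⁻¹ ≡ 14922 (mod 17041), so k ≡ 14922·6726 ≡ 10923 (mod 17041).
x = 1885 + 4021·10923 = 43923268.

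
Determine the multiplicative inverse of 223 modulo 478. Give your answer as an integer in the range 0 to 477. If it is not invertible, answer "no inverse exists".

463

gcd(478, 223) by repeated division:
478 = 2·223 + 32
223 = 6·32 + 31
32 = 1·31 + 1
31 = 31·1 + 0
The gcd is 1. Working backward:
1 = 32 − 31
1 = −223 + 7·32
1 = 7·478 − 15·223
Hence 223⁻¹ ≡ -15 ≡ 463 (mod 478).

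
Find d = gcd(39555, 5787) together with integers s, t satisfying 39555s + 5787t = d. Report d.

Repeated division:
39555 = 6·5787 + 4833
5787 = 1·4833 + 954
4833 = 5·954 + 63
954 = 15·63 + 9
63 = 7·9 + 0
gcd(39555, 5787) = 9.
Back-substituting:
9 = 954 − 15·63
9 = −15·4833 + 76·954
9 = 76·5787 − 91·4833
9 = −91·39555 + 622·5787
So 9 = (-91)·39555 + (622)·5787.

9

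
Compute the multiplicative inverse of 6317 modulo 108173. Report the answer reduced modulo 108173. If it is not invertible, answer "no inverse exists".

Apply the Euclidean algorithm to 108173 and 6317:
108173 = 17·6317 + 784
6317 = 8·784 + 45
784 = 17·45 + 19
45 = 2·19 + 7
19 = 2·7 + 5
7 = 1·5 + 2
5 = 2·2 + 1
2 = 2·1 + 0
Since gcd(6317, 108173) = 1, back-substitute to write 1 as a combination:
1 = 5 − 2·2
1 = −2·7 + 3·5
1 = 3·19 − 8·7
1 = −8·45 + 19·19
1 = 19·784 − 331·45
1 = −331·6317 + 2667·784
1 = 2667·108173 − 45670·6317
Hence 6317⁻¹ ≡ -45670 ≡ 62503 (mod 108173).

62503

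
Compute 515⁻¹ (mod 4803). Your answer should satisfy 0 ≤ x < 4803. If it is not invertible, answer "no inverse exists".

3059

gcd(4803, 515) by repeated division:
4803 = 9·515 + 168
515 = 3·168 + 11
168 = 15·11 + 3
11 = 3·3 + 2
3 = 1·2 + 1
2 = 2·1 + 0
The gcd is 1. Working backward:
1 = 3 − 2
1 = −11 + 4·3
1 = 4·168 − 61·11
1 = −61·515 + 187·168
1 = 187·4803 − 1744·515
So 515·(-1744) ≡ 1 (mod 4803), and -1744 ≡ 3059 (mod 4803).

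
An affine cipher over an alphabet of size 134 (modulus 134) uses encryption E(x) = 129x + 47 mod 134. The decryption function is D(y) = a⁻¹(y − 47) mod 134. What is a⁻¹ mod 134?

107

Apply the Euclidean algorithm to 134 and 129:
134 = 1*129 + 5
129 = 25*5 + 4
5 = 1*4 + 1
4 = 4*1 + 0
gcd = 1, so the inverse exists. Back-substitute:
1 = 5 − 4
1 = −129 + 26·5
1 = 26·134 − 27·129
So 129·(-27) ≡ 1 (mod 134), and -27 ≡ 107 (mod 134).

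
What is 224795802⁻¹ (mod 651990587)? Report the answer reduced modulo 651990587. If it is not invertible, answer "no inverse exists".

Run Euclid on (651990587, 224795802):
651990587 = 2×224795802 + 202398983
224795802 = 1×202398983 + 22396819
202398983 = 9×22396819 + 827612
22396819 = 27×827612 + 51295
827612 = 16×51295 + 6892
51295 = 7×6892 + 3051
6892 = 2×3051 + 790
3051 = 3×790 + 681
790 = 1×681 + 109
681 = 6×109 + 27
109 = 4×27 + 1
27 = 27×1 + 0
Since gcd(224795802, 651990587) = 1, back-substitute to write 1 as a combination:
1 = 109 − 4·27
1 = −4·681 + 25·109
1 = 25·790 − 29·681
1 = −29·3051 + 112·790
1 = 112·6892 − 253·3051
1 = −253·51295 + 1883·6892
1 = 1883·827612 − 30381·51295
1 = −30381·22396819 + 822170·827612
1 = 822170·202398983 − 7429911·22396819
1 = −7429911·224795802 + 8252081·202398983
1 = 8252081·651990587 − 23934073·224795802
Thus 224795802·(-23934073) ≡ 1 (mod 651990587); reducing, -23934073 mod 651990587 = 628056514.

628056514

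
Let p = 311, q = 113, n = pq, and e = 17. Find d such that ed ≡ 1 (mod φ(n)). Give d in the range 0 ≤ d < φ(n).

φ(n) = (p−1)(q−1) = 310·112 = 34720.
Need d with 17·d ≡ 1 (mod 34720). Apply the extended Euclidean algorithm:
34720 = 2042×17 + 6
17 = 2×6 + 5
6 = 1×5 + 1
5 = 5×1 + 0
Back-substitute:
1 = 6 − 5
1 = −17 + 3·6
1 = 3·34720 − 6127·17
So 17·(-6127) ≡ 1 (mod 34720), hence d ≡ -6127 ≡ 28593 (mod 34720).

28593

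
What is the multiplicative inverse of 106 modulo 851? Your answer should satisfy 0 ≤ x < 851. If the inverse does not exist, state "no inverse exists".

Run Euclid on (851, 106):
851 = 8*106 + 3
106 = 35*3 + 1
3 = 3*1 + 0
gcd = 1, so the inverse exists. Back-substitute:
1 = 106 − 35·3
1 = −35·851 + 281·106
So 106·281 ≡ 1 (mod 851).

281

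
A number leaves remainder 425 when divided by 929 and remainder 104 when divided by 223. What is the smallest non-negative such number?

132343

Write x = 425 + 929·k. Then 929·k ≡ 104 − 425 ≡ 125 (mod 223).
Need 929⁻¹ mod 223. Extended Euclid on (223, 37):
223 = 6·37 + 1
37 = 37·1 + 0
Back-substitute:
1 = 223 − 6·37
929⁻¹ ≡ 217 (mod 223), so k ≡ 217·125 ≡ 142 (mod 223).
x = 425 + 929·142 = 132343.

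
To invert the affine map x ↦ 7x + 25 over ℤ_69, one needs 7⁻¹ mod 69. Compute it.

Extended Euclidean algorithm:
69 = 9·7 + 6
7 = 1·6 + 1
6 = 6·1 + 0
The gcd is 1. Working backward:
1 = 7 − 6
1 = −69 + 10·7
So 7·10 ≡ 1 (mod 69).

10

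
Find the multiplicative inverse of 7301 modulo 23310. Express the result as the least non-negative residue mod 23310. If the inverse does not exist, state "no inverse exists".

no inverse exists

Euclidean algorithm on 23310, 7301:
23310 = 3*7301 + 1407
7301 = 5*1407 + 266
1407 = 5*266 + 77
266 = 3*77 + 35
77 = 2*35 + 7
35 = 5*7 + 0
The gcd is 7, not 1, hence no inverse exists.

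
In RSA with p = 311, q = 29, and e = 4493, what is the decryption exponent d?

7517

φ(n) = (p−1)(q−1) = 310·28 = 8680.
Need d with 4493·d ≡ 1 (mod 8680). Apply the extended Euclidean algorithm:
8680 = 1·4493 + 4187
4493 = 1·4187 + 306
4187 = 13·306 + 209
306 = 1·209 + 97
209 = 2·97 + 15
97 = 6·15 + 7
15 = 2·7 + 1
7 = 7·1 + 0
Back-substitute:
1 = 15 − 2·7
1 = −2·97 + 13·15
1 = 13·209 − 28·97
1 = −28·306 + 41·209
1 = 41·4187 − 561·306
1 = −561·4493 + 602·4187
1 = 602·8680 − 1163·4493
So 4493·(-1163) ≡ 1 (mod 8680), hence d ≡ -1163 ≡ 7517 (mod 8680).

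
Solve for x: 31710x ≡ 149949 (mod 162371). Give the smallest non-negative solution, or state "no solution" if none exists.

145432

First find gcd(31710, 162371):
162371 = 5×31710 + 3821
31710 = 8×3821 + 1142
3821 = 3×1142 + 395
1142 = 2×395 + 352
395 = 1×352 + 43
352 = 8×43 + 8
43 = 5×8 + 3
8 = 2×3 + 2
3 = 1×2 + 1
2 = 2×1 + 0
gcd = 1, so a unique solution mod 162371 exists.
Back-substitute for the Bézout coefficients:
1 = 3 − 2
1 = −8 + 3·3
1 = 3·43 − 16·8
1 = −16·352 + 131·43
1 = 131·395 − 147·352
1 = −147·1142 + 425·395
1 = 425·3821 − 1422·1142
1 = −1422·31710 + 11801·3821
1 = 11801·162371 − 60427·31710
So 31710·(-60427) ≡ 1 (mod 162371), giving 31710⁻¹ ≡ 101944.
x ≡ 31710⁻¹·149949 ≡ 101944·149949 ≡ 145432 (mod 162371).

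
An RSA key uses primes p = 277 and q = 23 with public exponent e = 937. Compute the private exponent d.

985

φ(n) = (p−1)(q−1) = 276·22 = 6072.
Need d with 937·d ≡ 1 (mod 6072). Apply the extended Euclidean algorithm:
6072 = 6×937 + 450
937 = 2×450 + 37
450 = 12×37 + 6
37 = 6×6 + 1
6 = 6×1 + 0
Back-substitute:
1 = 37 − 6·6
1 = −6·450 + 73·37
1 = 73·937 − 152·450
1 = −152·6072 + 985·937
So 937·985 ≡ 1 (mod 6072), hence d = 985.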